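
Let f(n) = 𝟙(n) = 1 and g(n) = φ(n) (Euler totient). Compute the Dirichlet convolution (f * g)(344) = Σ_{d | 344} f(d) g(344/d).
(𝟙 * φ)(344) = 344

Divisors of 344: [1, 2, 4, 8, 43, 86, 172, 344]. For each d | 344:
  d = 1: 𝟙(1) · φ(344/1) = 1 · 168 = 168
  d = 2: 𝟙(2) · φ(344/2) = 1 · 84 = 84
  d = 4: 𝟙(4) · φ(344/4) = 1 · 42 = 42
  d = 8: 𝟙(8) · φ(344/8) = 1 · 42 = 42
  d = 43: 𝟙(43) · φ(344/43) = 1 · 4 = 4
  d = 86: 𝟙(86) · φ(344/86) = 1 · 2 = 2
  d = 172: 𝟙(172) · φ(344/172) = 1 · 1 = 1
  d = 344: 𝟙(344) · φ(344/344) = 1 · 1 = 1
Summing: (𝟙 * φ)(344) = 168 + 84 + 42 + 42 + 4 + 2 + 1 + 1 = 344.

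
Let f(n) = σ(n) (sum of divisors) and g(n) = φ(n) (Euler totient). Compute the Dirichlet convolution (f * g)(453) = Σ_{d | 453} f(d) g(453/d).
(σ * φ)(453) = 1812

Divisors of 453: [1, 3, 151, 453]. For each d | 453:
  d = 1: σ(1) · φ(453/1) = 1 · 300 = 300
  d = 3: σ(3) · φ(453/3) = 4 · 150 = 600
  d = 151: σ(151) · φ(453/151) = 152 · 2 = 304
  d = 453: σ(453) · φ(453/453) = 608 · 1 = 608
Summing: (σ * φ)(453) = 300 + 600 + 304 + 608 = 1812.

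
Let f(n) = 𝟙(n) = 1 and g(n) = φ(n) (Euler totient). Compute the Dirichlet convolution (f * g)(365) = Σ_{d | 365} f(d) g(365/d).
(𝟙 * φ)(365) = 365

Divisors of 365: [1, 5, 73, 365]. For each d | 365:
  d = 1: 𝟙(1) · φ(365/1) = 1 · 288 = 288
  d = 5: 𝟙(5) · φ(365/5) = 1 · 72 = 72
  d = 73: 𝟙(73) · φ(365/73) = 1 · 4 = 4
  d = 365: 𝟙(365) · φ(365/365) = 1 · 1 = 1
Summing: (𝟙 * φ)(365) = 288 + 72 + 4 + 1 = 365.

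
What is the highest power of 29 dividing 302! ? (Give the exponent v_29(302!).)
v_29(302!) = 10

Legendre's formula: v_p(n!) = Σ_{k ≥ 1} ⌊n / p^k⌋. For p = 29, n = 302, the terms are:
  ⌊302/29^1⌋ = ⌊302/29⌋ = 10
(the next term ⌊302/29^2⌋ = 0, terminating the sum). Summing: v_29(302!) = 10 = 10.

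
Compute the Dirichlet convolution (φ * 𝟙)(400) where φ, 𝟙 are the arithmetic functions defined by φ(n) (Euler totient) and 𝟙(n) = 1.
(φ * 𝟙)(400) = 400

Divisors of 400: [1, 2, 4, 5, 8, 10, 16, 20, 25, 40, 50, 80, 100, 200, 400]. For each d | 400:
  d = 1: φ(1) · 𝟙(400/1) = 1 · 1 = 1
  d = 2: φ(2) · 𝟙(400/2) = 1 · 1 = 1
  d = 4: φ(4) · 𝟙(400/4) = 2 · 1 = 2
  d = 5: φ(5) · 𝟙(400/5) = 4 · 1 = 4
  d = 8: φ(8) · 𝟙(400/8) = 4 · 1 = 4
  d = 10: φ(10) · 𝟙(400/10) = 4 · 1 = 4
  d = 16: φ(16) · 𝟙(400/16) = 8 · 1 = 8
  d = 20: φ(20) · 𝟙(400/20) = 8 · 1 = 8
  d = 25: φ(25) · 𝟙(400/25) = 20 · 1 = 20
  d = 40: φ(40) · 𝟙(400/40) = 16 · 1 = 16
  d = 50: φ(50) · 𝟙(400/50) = 20 · 1 = 20
  d = 80: φ(80) · 𝟙(400/80) = 32 · 1 = 32
  d = 100: φ(100) · 𝟙(400/100) = 40 · 1 = 40
  d = 200: φ(200) · 𝟙(400/200) = 80 · 1 = 80
  d = 400: φ(400) · 𝟙(400/400) = 160 · 1 = 160
Summing: (φ * 𝟙)(400) = 1 + 1 + 2 + 4 + 4 + 4 + 8 + 8 + 20 + 16 + 20 + 32 + 40 + 80 + 160 = 400.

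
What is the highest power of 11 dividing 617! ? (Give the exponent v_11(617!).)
v_11(617!) = 61

Legendre's formula: v_p(n!) = Σ_{k ≥ 1} ⌊n / p^k⌋. For p = 11, n = 617, the terms are:
  ⌊617/11^1⌋ = ⌊617/11⌋ = 56
  ⌊617/11^2⌋ = ⌊617/121⌋ = 5
(the next term ⌊617/11^3⌋ = 0, terminating the sum). Summing: v_11(617!) = 56 + 5 = 61.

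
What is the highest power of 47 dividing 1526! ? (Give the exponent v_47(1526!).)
v_47(1526!) = 32

Legendre's formula: v_p(n!) = Σ_{k ≥ 1} ⌊n / p^k⌋. For p = 47, n = 1526, the terms are:
  ⌊1526/47^1⌋ = ⌊1526/47⌋ = 32
(the next term ⌊1526/47^2⌋ = 0, terminating the sum). Summing: v_47(1526!) = 32 = 32.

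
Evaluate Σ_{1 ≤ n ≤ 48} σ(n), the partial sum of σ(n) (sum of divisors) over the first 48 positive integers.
Σ_{n ≤ 48} σ(n) = 1930

Compute σ(n) for each 1 ≤ n ≤ 48: σ(1) = 1, σ(2) = 3, σ(3) = 4, σ(4) = 7, σ(5) = 6, σ(6) = 12, σ(7) = 8, σ(8) = 15, σ(9) = 13, σ(10) = 18, σ(11) = 12, σ(12) = 28, σ(13) = 14, σ(14) = 24, σ(15) = 24, σ(16) = 31, σ(17) = 18, σ(18) = 39, σ(19) = 20, σ(20) = 42, σ(21) = 32, σ(22) = 36, σ(23) = 24, σ(24) = 60, σ(25) = 31, σ(26) = 42, σ(27) = 40, σ(28) = 56, σ(29) = 30, σ(30) = 72, σ(31) = 32, σ(32) = 63, σ(33) = 48, σ(34) = 54, σ(35) = 48, σ(36) = 91, σ(37) = 38, σ(38) = 60, σ(39) = 56, σ(40) = 90, σ(41) = 42, σ(42) = 96, σ(43) = 44, σ(44) = 84, σ(45) = 78, σ(46) = 72, σ(47) = 48, σ(48) = 124. Summing all 48 values: 1930. (Average order: Σ_{n ≤ x} σ(n) ~ (π²/12) x². For x = 48, (π²/12)·48² ≈ 1894.96.)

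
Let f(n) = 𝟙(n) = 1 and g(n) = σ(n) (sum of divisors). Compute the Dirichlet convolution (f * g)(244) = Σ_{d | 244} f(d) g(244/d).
(𝟙 * σ)(244) = 693

Divisors of 244: [1, 2, 4, 61, 122, 244]. For each d | 244:
  d = 1: 𝟙(1) · σ(244/1) = 1 · 434 = 434
  d = 2: 𝟙(2) · σ(244/2) = 1 · 186 = 186
  d = 4: 𝟙(4) · σ(244/4) = 1 · 62 = 62
  d = 61: 𝟙(61) · σ(244/61) = 1 · 7 = 7
  d = 122: 𝟙(122) · σ(244/122) = 1 · 3 = 3
  d = 244: 𝟙(244) · σ(244/244) = 1 · 1 = 1
Summing: (𝟙 * σ)(244) = 434 + 186 + 62 + 7 + 3 + 1 = 693.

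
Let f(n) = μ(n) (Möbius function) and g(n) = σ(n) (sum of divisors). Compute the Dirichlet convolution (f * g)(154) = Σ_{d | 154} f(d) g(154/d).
(μ * σ)(154) = 154

Divisors of 154: [1, 2, 7, 11, 14, 22, 77, 154]. For each d | 154:
  d = 1: μ(1) · σ(154/1) = 1 · 288 = 288
  d = 2: μ(2) · σ(154/2) = -1 · 96 = -96
  d = 7: μ(7) · σ(154/7) = -1 · 36 = -36
  d = 11: μ(11) · σ(154/11) = -1 · 24 = -24
  d = 14: μ(14) · σ(154/14) = 1 · 12 = 12
  d = 22: μ(22) · σ(154/22) = 1 · 8 = 8
  d = 77: μ(77) · σ(154/77) = 1 · 3 = 3
  d = 154: μ(154) · σ(154/154) = -1 · 1 = -1
Summing: (μ * σ)(154) = 288 + -96 + -36 + -24 + 12 + 8 + 3 + -1 = 154.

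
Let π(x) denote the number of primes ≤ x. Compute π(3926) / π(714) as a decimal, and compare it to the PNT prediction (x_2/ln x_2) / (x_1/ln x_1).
π(3926)/π(714) = 544/127 ≈ 4.2835;  PNT prediction ≈ 4.3660.

π(714) = 127 and π(3926) = 544, so π(3926)/π(714) ≈ 4.2835. The PNT-predicted ratio is (3926/ln(3926)) / (714/ln(714)) ≈ 4.3660. The two agree to within a few percent, as expected.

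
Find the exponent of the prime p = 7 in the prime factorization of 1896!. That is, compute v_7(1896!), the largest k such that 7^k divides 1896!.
v_7(1896!) = 313

Legendre's formula: v_p(n!) = Σ_{k ≥ 1} ⌊n / p^k⌋. For p = 7, n = 1896, the terms are:
  ⌊1896/7^1⌋ = ⌊1896/7⌋ = 270
  ⌊1896/7^2⌋ = ⌊1896/49⌋ = 38
  ⌊1896/7^3⌋ = ⌊1896/343⌋ = 5
(the next term ⌊1896/7^4⌋ = 0, terminating the sum). Summing: v_7(1896!) = 270 + 38 + 5 = 313.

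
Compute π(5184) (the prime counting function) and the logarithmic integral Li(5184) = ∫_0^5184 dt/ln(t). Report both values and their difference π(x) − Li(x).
π(5184) = 690;  Li(5184) ≈ 705.84;  π(x) − Li(x) ≈ -15.84.

Direct count of primes ≤ 5184 gives π(5184) = 690. Numerical evaluation of the logarithmic integral gives Li(5184) ≈ 705.84. The difference π(x) − Li(x) ≈ -15.84 is typically negative for small/moderate x (Li(x) overestimates), though Littlewood's theorem shows this sign changes infinitely often.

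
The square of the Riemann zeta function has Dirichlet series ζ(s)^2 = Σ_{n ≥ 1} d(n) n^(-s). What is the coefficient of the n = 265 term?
d(265) = 4

ζ(s)^2 = (Σ 1/m^s)(Σ 1/k^s). The coefficient of 1/n^s in the product is the number of ordered pairs (m, k) with mk = n, which equals d(n). For n = 265, divisors are [1, 5, 53, 265], so d(265) = 4.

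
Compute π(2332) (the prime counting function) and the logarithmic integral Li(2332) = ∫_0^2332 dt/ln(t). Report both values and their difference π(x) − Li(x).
π(2332) = 344;  Li(2332) ≈ 358.04;  π(x) − Li(x) ≈ -14.04.

Direct count of primes ≤ 2332 gives π(2332) = 344. Numerical evaluation of the logarithmic integral gives Li(2332) ≈ 358.04. The difference π(x) − Li(x) ≈ -14.04 is typically negative for small/moderate x (Li(x) overestimates), though Littlewood's theorem shows this sign changes infinitely often.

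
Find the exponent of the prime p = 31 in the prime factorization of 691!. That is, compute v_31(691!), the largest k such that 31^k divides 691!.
v_31(691!) = 22

Legendre's formula: v_p(n!) = Σ_{k ≥ 1} ⌊n / p^k⌋. For p = 31, n = 691, the terms are:
  ⌊691/31^1⌋ = ⌊691/31⌋ = 22
(the next term ⌊691/31^2⌋ = 0, terminating the sum). Summing: v_31(691!) = 22 = 22.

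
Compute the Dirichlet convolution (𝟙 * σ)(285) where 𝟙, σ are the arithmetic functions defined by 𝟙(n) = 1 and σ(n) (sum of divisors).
(𝟙 * σ)(285) = 735

Divisors of 285: [1, 3, 5, 15, 19, 57, 95, 285]. For each d | 285:
  d = 1: 𝟙(1) · σ(285/1) = 1 · 480 = 480
  d = 3: 𝟙(3) · σ(285/3) = 1 · 120 = 120
  d = 5: 𝟙(5) · σ(285/5) = 1 · 80 = 80
  d = 15: 𝟙(15) · σ(285/15) = 1 · 20 = 20
  d = 19: 𝟙(19) · σ(285/19) = 1 · 24 = 24
  d = 57: 𝟙(57) · σ(285/57) = 1 · 6 = 6
  d = 95: 𝟙(95) · σ(285/95) = 1 · 4 = 4
  d = 285: 𝟙(285) · σ(285/285) = 1 · 1 = 1
Summing: (𝟙 * σ)(285) = 480 + 120 + 80 + 20 + 24 + 6 + 4 + 1 = 735.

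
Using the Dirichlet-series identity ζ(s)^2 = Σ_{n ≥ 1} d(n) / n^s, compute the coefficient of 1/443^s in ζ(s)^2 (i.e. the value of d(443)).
d(443) = 2

ζ(s)^2 = (Σ 1/m^s)(Σ 1/k^s). The coefficient of 1/n^s in the product is the number of ordered pairs (m, k) with mk = n, which equals d(n). For n = 443, divisors are [1, 443], so d(443) = 2.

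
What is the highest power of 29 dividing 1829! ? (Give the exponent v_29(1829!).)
v_29(1829!) = 65

Legendre's formula: v_p(n!) = Σ_{k ≥ 1} ⌊n / p^k⌋. For p = 29, n = 1829, the terms are:
  ⌊1829/29^1⌋ = ⌊1829/29⌋ = 63
  ⌊1829/29^2⌋ = ⌊1829/841⌋ = 2
(the next term ⌊1829/29^3⌋ = 0, terminating the sum). Summing: v_29(1829!) = 63 + 2 = 65.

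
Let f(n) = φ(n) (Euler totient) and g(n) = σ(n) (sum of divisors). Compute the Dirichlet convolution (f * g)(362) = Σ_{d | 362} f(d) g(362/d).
(φ * σ)(362) = 1448

Divisors of 362: [1, 2, 181, 362]. For each d | 362:
  d = 1: φ(1) · σ(362/1) = 1 · 546 = 546
  d = 2: φ(2) · σ(362/2) = 1 · 182 = 182
  d = 181: φ(181) · σ(362/181) = 180 · 3 = 540
  d = 362: φ(362) · σ(362/362) = 180 · 1 = 180
Summing: (φ * σ)(362) = 546 + 182 + 540 + 180 = 1448.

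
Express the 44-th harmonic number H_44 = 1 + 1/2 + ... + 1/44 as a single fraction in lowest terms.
H_44 = 5884182435213075787/1345655451257488800

Direct summation: H_44 = 1 + 1/2 + ... + 1/44. The least common denominator is lcm(1, ..., 44) = 9419588158802421600; over this denominator the numerator is 9419588158802421600 + 4709794079401210800 + 3139862719600807200 + 2354897039700605400 + 1883917631760484320 + 1569931359800403600 + 1345655451257488800 + 1177448519850302700 + 1046620906533602400 + 941958815880242160 + 856326196254765600 + 784965679900201800 + 724583704523263200 + 672827725628744400 + 627972543920161440 + 588724259925151350 + 554093421106024800 + 523310453266801200 + 495767797831706400 + 470979407940121080 + 448551817085829600 + 428163098127382800 + 409547311252279200 + 392482839950100900 + 376783526352096864 + 362291852261631600 + 348873635511200800 + 336413862814372200 + 324813384786290400 + 313986271960080720 + 303857682542013600 + 294362129962575675 + 285442065418255200 + 277046710553012400 + 269131090251497760 + 261655226633400600 + 254583463751416800 + 247883898915853200 + 241527901507754400 + 235489703970060540 + 229746052653717600 + 224275908542914800 + 219060189739591200 + 214081549063691400 = 41189277046491530509, so H_44 = 41189277046491530509/9419588158802421600; reducing by gcd(41189277046491530509, 9419588158802421600) = 7 gives 5884182435213075787/1345655451257488800 ≈ 4.37273. (The PNT-adjacent estimate ln(44) + γ ≈ 4.36141 matches within O(1/n).)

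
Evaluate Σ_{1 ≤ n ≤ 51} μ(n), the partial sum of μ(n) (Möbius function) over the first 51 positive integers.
Σ_{n ≤ 51} μ(n) = -2

Compute μ(n) for each 1 ≤ n ≤ 51: μ(1) = 1, μ(2) = -1, μ(3) = -1, μ(4) = 0, μ(5) = -1, μ(6) = 1, μ(7) = -1, μ(8) = 0, μ(9) = 0, μ(10) = 1, μ(11) = -1, μ(12) = 0, μ(13) = -1, μ(14) = 1, μ(15) = 1, μ(16) = 0, μ(17) = -1, μ(18) = 0, μ(19) = -1, μ(20) = 0, μ(21) = 1, μ(22) = 1, μ(23) = -1, μ(24) = 0, μ(25) = 0, μ(26) = 1, μ(27) = 0, μ(28) = 0, μ(29) = -1, μ(30) = -1, μ(31) = -1, μ(32) = 0, μ(33) = 1, μ(34) = 1, μ(35) = 1, μ(36) = 0, μ(37) = -1, μ(38) = 1, μ(39) = 1, μ(40) = 0, μ(41) = -1, μ(42) = -1, μ(43) = -1, μ(44) = 0, μ(45) = 0, μ(46) = 1, μ(47) = -1, μ(48) = 0, μ(49) = 0, μ(50) = 0, μ(51) = 1. Summing all 51 values: -2. (Mertens function M(x) = Σ_{n ≤ x} μ(n); on average M(x) should be small (PNT ⟺ M(x) = o(x)).)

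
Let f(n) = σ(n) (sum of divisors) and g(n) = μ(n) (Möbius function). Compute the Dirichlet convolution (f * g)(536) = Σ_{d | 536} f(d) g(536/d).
(σ * μ)(536) = 536

Divisors of 536: [1, 2, 4, 8, 67, 134, 268, 536]. For each d | 536:
  d = 1: σ(1) · μ(536/1) = 1 · 0 = 0
  d = 2: σ(2) · μ(536/2) = 3 · 0 = 0
  d = 4: σ(4) · μ(536/4) = 7 · 1 = 7
  d = 8: σ(8) · μ(536/8) = 15 · -1 = -15
  d = 67: σ(67) · μ(536/67) = 68 · 0 = 0
  d = 134: σ(134) · μ(536/134) = 204 · 0 = 0
  d = 268: σ(268) · μ(536/268) = 476 · -1 = -476
  d = 536: σ(536) · μ(536/536) = 1020 · 1 = 1020
Summing: (σ * μ)(536) = 0 + 0 + 7 + -15 + 0 + 0 + -476 + 1020 = 536.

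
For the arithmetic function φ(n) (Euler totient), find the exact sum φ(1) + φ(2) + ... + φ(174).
Σ_{n ≤ 174} φ(n) = 9250

Compute φ(n) for each 1 ≤ n ≤ 174: φ(1) = 1, φ(2) = 1, φ(3) = 2, φ(4) = 2, φ(5) = 4, φ(6) = 2, φ(7) = 6, φ(8) = 4, φ(9) = 6, φ(10) = 4, φ(11) = 10, φ(12) = 4, φ(13) = 12, φ(14) = 6, φ(15) = 8, φ(16) = 8, φ(17) = 16, φ(18) = 6, φ(19) = 18, φ(20) = 8, φ(21) = 12, φ(22) = 10, φ(23) = 22, φ(24) = 8, φ(25) = 20, φ(26) = 12, φ(27) = 18, φ(28) = 12, φ(29) = 28, φ(30) = 8, φ(31) = 30, φ(32) = 16, φ(33) = 20, φ(34) = 16, φ(35) = 24, φ(36) = 12, φ(37) = 36, φ(38) = 18, φ(39) = 24, φ(40) = 16, φ(41) = 40, φ(42) = 12, φ(43) = 42, φ(44) = 20, φ(45) = 24, φ(46) = 22, φ(47) = 46, φ(48) = 16, φ(49) = 42, φ(50) = 20, φ(51) = 32, φ(52) = 24, φ(53) = 52, φ(54) = 18, φ(55) = 40, φ(56) = 24, φ(57) = 36, φ(58) = 28, φ(59) = 58, φ(60) = 16, φ(61) = 60, φ(62) = 30, φ(63) = 36, φ(64) = 32, φ(65) = 48, φ(66) = 20, φ(67) = 66, φ(68) = 32, φ(69) = 44, φ(70) = 24, φ(71) = 70, φ(72) = 24, φ(73) = 72, φ(74) = 36, φ(75) = 40, φ(76) = 36, φ(77) = 60, φ(78) = 24, φ(79) = 78, φ(80) = 32, φ(81) = 54, φ(82) = 40, φ(83) = 82, φ(84) = 24, φ(85) = 64, φ(86) = 42, φ(87) = 56, φ(88) = 40, φ(89) = 88, φ(90) = 24, φ(91) = 72, φ(92) = 44, φ(93) = 60, φ(94) = 46, φ(95) = 72, φ(96) = 32, φ(97) = 96, φ(98) = 42, φ(99) = 60, φ(100) = 40, φ(101) = 100, φ(102) = 32, φ(103) = 102, φ(104) = 48, φ(105) = 48, φ(106) = 52, φ(107) = 106, φ(108) = 36, φ(109) = 108, φ(110) = 40, φ(111) = 72, φ(112) = 48, φ(113) = 112, φ(114) = 36, φ(115) = 88, φ(116) = 56, φ(117) = 72, φ(118) = 58, φ(119) = 96, φ(120) = 32, φ(121) = 110, φ(122) = 60, φ(123) = 80, φ(124) = 60, φ(125) = 100, φ(126) = 36, φ(127) = 126, φ(128) = 64, φ(129) = 84, φ(130) = 48, φ(131) = 130, φ(132) = 40, φ(133) = 108, φ(134) = 66, φ(135) = 72, φ(136) = 64, φ(137) = 136, φ(138) = 44, φ(139) = 138, φ(140) = 48, φ(141) = 92, φ(142) = 70, φ(143) = 120, φ(144) = 48, φ(145) = 112, φ(146) = 72, φ(147) = 84, φ(148) = 72, φ(149) = 148, φ(150) = 40, φ(151) = 150, φ(152) = 72, φ(153) = 96, φ(154) = 60, φ(155) = 120, φ(156) = 48, φ(157) = 156, φ(158) = 78, φ(159) = 104, φ(160) = 64, φ(161) = 132, φ(162) = 54, φ(163) = 162, φ(164) = 80, φ(165) = 80, φ(166) = 82, φ(167) = 166, φ(168) = 48, φ(169) = 156, φ(170) = 64, φ(171) = 108, φ(172) = 84, φ(173) = 172, φ(174) = 56. Summing all 174 values: 9250. (Average order: Σ_{n ≤ x} φ(n) ~ (3/π²) x². For x = 174, (3/π²)·174² ≈ 9202.80.)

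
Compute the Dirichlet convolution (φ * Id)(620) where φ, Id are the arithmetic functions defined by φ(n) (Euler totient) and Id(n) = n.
(φ * Id)(620) = 4392

Divisors of 620: [1, 2, 4, 5, 10, 20, 31, 62, 124, 155, 310, 620]. For each d | 620:
  d = 1: φ(1) · Id(620/1) = 1 · 620 = 620
  d = 2: φ(2) · Id(620/2) = 1 · 310 = 310
  d = 4: φ(4) · Id(620/4) = 2 · 155 = 310
  d = 5: φ(5) · Id(620/5) = 4 · 124 = 496
  d = 10: φ(10) · Id(620/10) = 4 · 62 = 248
  d = 20: φ(20) · Id(620/20) = 8 · 31 = 248
  d = 31: φ(31) · Id(620/31) = 30 · 20 = 600
  d = 62: φ(62) · Id(620/62) = 30 · 10 = 300
  d = 124: φ(124) · Id(620/124) = 60 · 5 = 300
  d = 155: φ(155) · Id(620/155) = 120 · 4 = 480
  d = 310: φ(310) · Id(620/310) = 120 · 2 = 240
  d = 620: φ(620) · Id(620/620) = 240 · 1 = 240
Summing: (φ * Id)(620) = 620 + 310 + 310 + 496 + 248 + 248 + 600 + 300 + 300 + 480 + 240 + 240 = 4392.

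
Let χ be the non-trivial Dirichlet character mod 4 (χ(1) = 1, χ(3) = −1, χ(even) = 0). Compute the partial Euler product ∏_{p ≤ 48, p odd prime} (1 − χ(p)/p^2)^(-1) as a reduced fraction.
∏ = 114726379539814929565547/125247697987829760000000

The odd primes p ≤ 48 are [3, 5, 7, 11, 13, 17, 19, 23, 29, 31, 37, 41, 43, 47]. For each, χ(p) = 1 if p ≡ 1 mod 4, χ(p) = −1 if p ≡ 3 mod 4. Taking (1 − χ(p)/p^2)^(-1) = p^2/(p^2 − χ(p)): (1 − (-1)/3^2)^(-1) · (1 − (1)/5^2)^(-1) · (1 − (-1)/7^2)^(-1) · (1 − (-1)/11^2)^(-1) · (1 − (1)/13^2)^(-1) · (1 − (1)/17^2)^(-1) · (1 − (-1)/19^2)^(-1) · (1 − (-1)/23^2)^(-1) · (1 − (1)/29^2)^(-1) · (1 − (-1)/31^2)^(-1) · (1 − (1)/37^2)^(-1) · (1 − (1)/41^2)^(-1) · (1 − (-1)/43^2)^(-1) · (1 − (-1)/47^2)^(-1) = 114726379539814929565547/125247697987829760000000.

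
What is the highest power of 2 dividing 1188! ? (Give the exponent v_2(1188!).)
v_2(1188!) = 1184

Legendre's formula: v_p(n!) = Σ_{k ≥ 1} ⌊n / p^k⌋. For p = 2, n = 1188, the terms are:
  ⌊1188/2^1⌋ = ⌊1188/2⌋ = 594
  ⌊1188/2^2⌋ = ⌊1188/4⌋ = 297
  ⌊1188/2^3⌋ = ⌊1188/8⌋ = 148
  ⌊1188/2^4⌋ = ⌊1188/16⌋ = 74
  ⌊1188/2^5⌋ = ⌊1188/32⌋ = 37
  ⌊1188/2^6⌋ = ⌊1188/64⌋ = 18
  ⌊1188/2^7⌋ = ⌊1188/128⌋ = 9
  ⌊1188/2^8⌋ = ⌊1188/256⌋ = 4
  ⌊1188/2^9⌋ = ⌊1188/512⌋ = 2
  ⌊1188/2^10⌋ = ⌊1188/1024⌋ = 1
(the next term ⌊1188/2^11⌋ = 0, terminating the sum). Summing: v_2(1188!) = 594 + 297 + 148 + 74 + 37 + 18 + 9 + 4 + 2 + 1 = 1184.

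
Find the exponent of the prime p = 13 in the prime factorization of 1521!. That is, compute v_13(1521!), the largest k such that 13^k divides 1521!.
v_13(1521!) = 126

Legendre's formula: v_p(n!) = Σ_{k ≥ 1} ⌊n / p^k⌋. For p = 13, n = 1521, the terms are:
  ⌊1521/13^1⌋ = ⌊1521/13⌋ = 117
  ⌊1521/13^2⌋ = ⌊1521/169⌋ = 9
(the next term ⌊1521/13^3⌋ = 0, terminating the sum). Summing: v_13(1521!) = 117 + 9 = 126.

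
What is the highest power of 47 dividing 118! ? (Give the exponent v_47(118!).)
v_47(118!) = 2

Legendre's formula: v_p(n!) = Σ_{k ≥ 1} ⌊n / p^k⌋. For p = 47, n = 118, the terms are:
  ⌊118/47^1⌋ = ⌊118/47⌋ = 2
(the next term ⌊118/47^2⌋ = 0, terminating the sum). Summing: v_47(118!) = 2 = 2.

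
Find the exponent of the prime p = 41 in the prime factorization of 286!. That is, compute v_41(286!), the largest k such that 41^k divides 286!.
v_41(286!) = 6

Legendre's formula: v_p(n!) = Σ_{k ≥ 1} ⌊n / p^k⌋. For p = 41, n = 286, the terms are:
  ⌊286/41^1⌋ = ⌊286/41⌋ = 6
(the next term ⌊286/41^2⌋ = 0, terminating the sum). Summing: v_41(286!) = 6 = 6.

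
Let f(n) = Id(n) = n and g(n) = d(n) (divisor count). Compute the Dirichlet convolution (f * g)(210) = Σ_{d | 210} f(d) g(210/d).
(Id * d)(210) = 1260

Divisors of 210: [1, 2, 3, 5, 6, 7, 10, 14, 15, 21, 30, 35, 42, 70, 105, 210]. For each d | 210:
  d = 1: Id(1) · d(210/1) = 1 · 16 = 16
  d = 2: Id(2) · d(210/2) = 2 · 8 = 16
  d = 3: Id(3) · d(210/3) = 3 · 8 = 24
  d = 5: Id(5) · d(210/5) = 5 · 8 = 40
  d = 6: Id(6) · d(210/6) = 6 · 4 = 24
  d = 7: Id(7) · d(210/7) = 7 · 8 = 56
  d = 10: Id(10) · d(210/10) = 10 · 4 = 40
  d = 14: Id(14) · d(210/14) = 14 · 4 = 56
  d = 15: Id(15) · d(210/15) = 15 · 4 = 60
  d = 21: Id(21) · d(210/21) = 21 · 4 = 84
  d = 30: Id(30) · d(210/30) = 30 · 2 = 60
  d = 35: Id(35) · d(210/35) = 35 · 4 = 140
  d = 42: Id(42) · d(210/42) = 42 · 2 = 84
  d = 70: Id(70) · d(210/70) = 70 · 2 = 140
  d = 105: Id(105) · d(210/105) = 105 · 2 = 210
  d = 210: Id(210) · d(210/210) = 210 · 1 = 210
Summing: (Id * d)(210) = 16 + 16 + 24 + 40 + 24 + 56 + 40 + 56 + 60 + 84 + 60 + 140 + 84 + 140 + 210 + 210 = 1260.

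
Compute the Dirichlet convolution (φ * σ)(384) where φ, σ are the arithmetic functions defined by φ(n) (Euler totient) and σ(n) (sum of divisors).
(φ * σ)(384) = 6144

Divisors of 384: [1, 2, 3, 4, 6, 8, 12, 16, 24, 32, 48, 64, 96, 128, 192, 384]. For each d | 384:
  d = 1: φ(1) · σ(384/1) = 1 · 1020 = 1020
  d = 2: φ(2) · σ(384/2) = 1 · 508 = 508
  d = 3: φ(3) · σ(384/3) = 2 · 255 = 510
  d = 4: φ(4) · σ(384/4) = 2 · 252 = 504
  d = 6: φ(6) · σ(384/6) = 2 · 127 = 254
  d = 8: φ(8) · σ(384/8) = 4 · 124 = 496
  d = 12: φ(12) · σ(384/12) = 4 · 63 = 252
  d = 16: φ(16) · σ(384/16) = 8 · 60 = 480
  d = 24: φ(24) · σ(384/24) = 8 · 31 = 248
  d = 32: φ(32) · σ(384/32) = 16 · 28 = 448
  d = 48: φ(48) · σ(384/48) = 16 · 15 = 240
  d = 64: φ(64) · σ(384/64) = 32 · 12 = 384
  d = 96: φ(96) · σ(384/96) = 32 · 7 = 224
  d = 128: φ(128) · σ(384/128) = 64 · 4 = 256
  d = 192: φ(192) · σ(384/192) = 64 · 3 = 192
  d = 384: φ(384) · σ(384/384) = 128 · 1 = 128
Summing: (φ * σ)(384) = 1020 + 508 + 510 + 504 + 254 + 496 + 252 + 480 + 248 + 448 + 240 + 384 + 224 + 256 + 192 + 128 = 6144.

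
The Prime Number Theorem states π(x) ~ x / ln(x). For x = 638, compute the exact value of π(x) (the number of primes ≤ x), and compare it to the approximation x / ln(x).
π(638) = 115;  x/ln(x) ≈ 98.79;  relative error ≈ 14.10%.

Directly count primes up to 638: π(638) = 115. The PNT approximation gives 638/ln(638) ≈ 638/6.45834 ≈ 98.79. Relative error (π(x) − x/ln(x)) / π(x) ≈ 14.10%; the approximation is known to undercount slightly (Li(x) is a better estimate).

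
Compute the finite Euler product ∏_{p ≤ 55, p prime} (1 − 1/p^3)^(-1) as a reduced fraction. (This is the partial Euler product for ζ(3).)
∏ = 16238292364256237331040396846411171054751/13509219810297755163480275884866445246464

The primes p ≤ 55 are [2, 3, 5, 7, 11, 13, 17, 19, 23, 29, 31, 37, 41, 43, 47, 53]. For each prime, (1 − 1/p^3)^(-1) = p^3 / (p^3 − 1). The product is (1 − 1/2^3)^(-1), (1 − 1/3^3)^(-1), (1 − 1/5^3)^(-1), (1 − 1/7^3)^(-1), (1 − 1/11^3)^(-1), (1 − 1/13^3)^(-1), (1 − 1/17^3)^(-1), (1 − 1/19^3)^(-1), (1 − 1/23^3)^(-1), (1 − 1/29^3)^(-1), (1 − 1/31^3)^(-1), (1 − 1/37^3)^(-1), (1 − 1/41^3)^(-1), (1 − 1/43^3)^(-1), (1 − 1/47^3)^(-1), (1 − 1/53^3)^(-1) = ∏ p^3 / (p^3 − 1) = 16238292364256237331040396846411171054751/13509219810297755163480275884866445246464.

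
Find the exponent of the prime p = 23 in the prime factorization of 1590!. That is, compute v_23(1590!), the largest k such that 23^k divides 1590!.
v_23(1590!) = 72

Legendre's formula: v_p(n!) = Σ_{k ≥ 1} ⌊n / p^k⌋. For p = 23, n = 1590, the terms are:
  ⌊1590/23^1⌋ = ⌊1590/23⌋ = 69
  ⌊1590/23^2⌋ = ⌊1590/529⌋ = 3
(the next term ⌊1590/23^3⌋ = 0, terminating the sum). Summing: v_23(1590!) = 69 + 3 = 72.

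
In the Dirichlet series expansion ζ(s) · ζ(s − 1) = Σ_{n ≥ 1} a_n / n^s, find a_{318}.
σ(318) = 648

In the product (Σ m^0/m^s)(Σ k / k^s) = Σ (Σ_{d | n} d) / n^s, the coefficient of 1/n^s is σ(n) = Σ_{d | n} d. For n = 318, divisors are [1, 2, 3, 6, 53, 106, 159, 318]; summing: σ(318) = 648.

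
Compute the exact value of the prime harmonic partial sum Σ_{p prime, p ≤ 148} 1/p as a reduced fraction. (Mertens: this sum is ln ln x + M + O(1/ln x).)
Σ 1/p = 18825509850919239131453102166593625244431364344421618363/10014646650599190067509233131649940057366334653200433090

π(148) = 34, so the primes ≤ 148 are [2, 3, 5, 7, 11, 13, 17, 19, 23, 29, 31, 37, 41, 43, 47, 53, 59, 61, 67, 71, 73, 79, 83, 89, 97, 101, 103, 107, 109, 113, 127, 131, 137, 139]. Summing 1/p over these primes: 18825509850919239131453102166593625244431364344421618363/10014646650599190067509233131649940057366334653200433090 ≈ 1.8798. Mertens estimate ln ln(148) + 0.2615 ≈ 1.8704.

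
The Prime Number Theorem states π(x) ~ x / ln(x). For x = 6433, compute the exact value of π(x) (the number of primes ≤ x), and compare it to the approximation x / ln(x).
π(6433) = 836;  x/ln(x) ≈ 733.59;  relative error ≈ 12.25%.

Directly count primes up to 6433: π(6433) = 836. The PNT approximation gives 6433/ln(6433) ≈ 6433/8.76920 ≈ 733.59. Relative error (π(x) − x/ln(x)) / π(x) ≈ 12.25%; the approximation is known to undercount slightly (Li(x) is a better estimate).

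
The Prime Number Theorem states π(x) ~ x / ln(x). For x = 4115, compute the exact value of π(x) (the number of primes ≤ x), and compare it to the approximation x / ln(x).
π(4115) = 566;  x/ln(x) ≈ 494.45;  relative error ≈ 12.64%.

Directly count primes up to 4115: π(4115) = 566. The PNT approximation gives 4115/ln(4115) ≈ 4115/8.32239 ≈ 494.45. Relative error (π(x) − x/ln(x)) / π(x) ≈ 12.64%; the approximation is known to undercount slightly (Li(x) is a better estimate).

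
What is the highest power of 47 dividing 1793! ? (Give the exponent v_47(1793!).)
v_47(1793!) = 38

Legendre's formula: v_p(n!) = Σ_{k ≥ 1} ⌊n / p^k⌋. For p = 47, n = 1793, the terms are:
  ⌊1793/47^1⌋ = ⌊1793/47⌋ = 38
(the next term ⌊1793/47^2⌋ = 0, terminating the sum). Summing: v_47(1793!) = 38 = 38.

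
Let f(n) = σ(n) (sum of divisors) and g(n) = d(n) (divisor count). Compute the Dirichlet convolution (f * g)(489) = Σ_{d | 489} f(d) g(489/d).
(σ * d)(489) = 996

Divisors of 489: [1, 3, 163, 489]. For each d | 489:
  d = 1: σ(1) · d(489/1) = 1 · 4 = 4
  d = 3: σ(3) · d(489/3) = 4 · 2 = 8
  d = 163: σ(163) · d(489/163) = 164 · 2 = 328
  d = 489: σ(489) · d(489/489) = 656 · 1 = 656
Summing: (σ * d)(489) = 4 + 8 + 328 + 656 = 996.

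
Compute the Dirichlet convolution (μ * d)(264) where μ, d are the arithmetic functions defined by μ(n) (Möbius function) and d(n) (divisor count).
(μ * d)(264) = 1

Divisors of 264: [1, 2, 3, 4, 6, 8, 11, 12, 22, 24, 33, 44, 66, 88, 132, 264]. For each d | 264:
  d = 1: μ(1) · d(264/1) = 1 · 16 = 16
  d = 2: μ(2) · d(264/2) = -1 · 12 = -12
  d = 3: μ(3) · d(264/3) = -1 · 8 = -8
  d = 4: μ(4) · d(264/4) = 0 · 8 = 0
  d = 6: μ(6) · d(264/6) = 1 · 6 = 6
  d = 8: μ(8) · d(264/8) = 0 · 4 = 0
  d = 11: μ(11) · d(264/11) = -1 · 8 = -8
  d = 12: μ(12) · d(264/12) = 0 · 4 = 0
  d = 22: μ(22) · d(264/22) = 1 · 6 = 6
  d = 24: μ(24) · d(264/24) = 0 · 2 = 0
  d = 33: μ(33) · d(264/33) = 1 · 4 = 4
  d = 44: μ(44) · d(264/44) = 0 · 4 = 0
  d = 66: μ(66) · d(264/66) = -1 · 3 = -3
  d = 88: μ(88) · d(264/88) = 0 · 2 = 0
  d = 132: μ(132) · d(264/132) = 0 · 2 = 0
  d = 264: μ(264) · d(264/264) = 0 · 1 = 0
Summing: (μ * d)(264) = 16 + -12 + -8 + 0 + 6 + 0 + -8 + 0 + 6 + 0 + 4 + 0 + -3 + 0 + 0 + 0 = 1.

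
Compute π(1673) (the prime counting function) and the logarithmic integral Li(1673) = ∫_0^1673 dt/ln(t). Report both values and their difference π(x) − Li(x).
π(1673) = 263;  Li(1673) ≈ 271.29;  π(x) − Li(x) ≈ -8.29.

Direct count of primes ≤ 1673 gives π(1673) = 263. Numerical evaluation of the logarithmic integral gives Li(1673) ≈ 271.29. The difference π(x) − Li(x) ≈ -8.29 is typically negative for small/moderate x (Li(x) overestimates), though Littlewood's theorem shows this sign changes infinitely often.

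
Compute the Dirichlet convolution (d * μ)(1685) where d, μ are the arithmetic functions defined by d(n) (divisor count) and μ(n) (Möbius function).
(d * μ)(1685) = 1

Divisors of 1685: [1, 5, 337, 1685]. For each d | 1685:
  d = 1: d(1) · μ(1685/1) = 1 · 1 = 1
  d = 5: d(5) · μ(1685/5) = 2 · -1 = -2
  d = 337: d(337) · μ(1685/337) = 2 · -1 = -2
  d = 1685: d(1685) · μ(1685/1685) = 4 · 1 = 4
Summing: (d * μ)(1685) = 1 + -2 + -2 + 4 = 1.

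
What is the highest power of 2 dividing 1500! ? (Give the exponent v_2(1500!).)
v_2(1500!) = 1493

Legendre's formula: v_p(n!) = Σ_{k ≥ 1} ⌊n / p^k⌋. For p = 2, n = 1500, the terms are:
  ⌊1500/2^1⌋ = ⌊1500/2⌋ = 750
  ⌊1500/2^2⌋ = ⌊1500/4⌋ = 375
  ⌊1500/2^3⌋ = ⌊1500/8⌋ = 187
  ⌊1500/2^4⌋ = ⌊1500/16⌋ = 93
  ⌊1500/2^5⌋ = ⌊1500/32⌋ = 46
  ⌊1500/2^6⌋ = ⌊1500/64⌋ = 23
  ⌊1500/2^7⌋ = ⌊1500/128⌋ = 11
  ⌊1500/2^8⌋ = ⌊1500/256⌋ = 5
  ⌊1500/2^9⌋ = ⌊1500/512⌋ = 2
  ⌊1500/2^10⌋ = ⌊1500/1024⌋ = 1
(the next term ⌊1500/2^11⌋ = 0, terminating the sum). Summing: v_2(1500!) = 750 + 375 + 187 + 93 + 46 + 23 + 11 + 5 + 2 + 1 = 1493.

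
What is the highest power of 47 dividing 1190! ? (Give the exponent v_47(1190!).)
v_47(1190!) = 25

Legendre's formula: v_p(n!) = Σ_{k ≥ 1} ⌊n / p^k⌋. For p = 47, n = 1190, the terms are:
  ⌊1190/47^1⌋ = ⌊1190/47⌋ = 25
(the next term ⌊1190/47^2⌋ = 0, terminating the sum). Summing: v_47(1190!) = 25 = 25.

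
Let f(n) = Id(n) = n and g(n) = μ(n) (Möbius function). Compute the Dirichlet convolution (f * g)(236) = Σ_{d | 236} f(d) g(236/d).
(Id * μ)(236) = 116

Divisors of 236: [1, 2, 4, 59, 118, 236]. For each d | 236:
  d = 1: Id(1) · μ(236/1) = 1 · 0 = 0
  d = 2: Id(2) · μ(236/2) = 2 · 1 = 2
  d = 4: Id(4) · μ(236/4) = 4 · -1 = -4
  d = 59: Id(59) · μ(236/59) = 59 · 0 = 0
  d = 118: Id(118) · μ(236/118) = 118 · -1 = -118
  d = 236: Id(236) · μ(236/236) = 236 · 1 = 236
Summing: (Id * μ)(236) = 0 + 2 + -4 + 0 + -118 + 236 = 116.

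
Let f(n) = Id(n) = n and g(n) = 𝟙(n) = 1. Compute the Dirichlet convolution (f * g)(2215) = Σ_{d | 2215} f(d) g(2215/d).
(Id * 𝟙)(2215) = 2664

Divisors of 2215: [1, 5, 443, 2215]. For each d | 2215:
  d = 1: Id(1) · 𝟙(2215/1) = 1 · 1 = 1
  d = 5: Id(5) · 𝟙(2215/5) = 5 · 1 = 5
  d = 443: Id(443) · 𝟙(2215/443) = 443 · 1 = 443
  d = 2215: Id(2215) · 𝟙(2215/2215) = 2215 · 1 = 2215
Summing: (Id * 𝟙)(2215) = 1 + 5 + 443 + 2215 = 2664.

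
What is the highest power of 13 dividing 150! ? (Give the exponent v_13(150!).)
v_13(150!) = 11

Legendre's formula: v_p(n!) = Σ_{k ≥ 1} ⌊n / p^k⌋. For p = 13, n = 150, the terms are:
  ⌊150/13^1⌋ = ⌊150/13⌋ = 11
(the next term ⌊150/13^2⌋ = 0, terminating the sum). Summing: v_13(150!) = 11 = 11.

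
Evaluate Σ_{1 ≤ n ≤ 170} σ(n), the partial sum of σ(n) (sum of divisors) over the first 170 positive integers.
Σ_{n ≤ 170} σ(n) = 23862

Compute σ(n) for each 1 ≤ n ≤ 170: σ(1) = 1, σ(2) = 3, σ(3) = 4, σ(4) = 7, σ(5) = 6, σ(6) = 12, σ(7) = 8, σ(8) = 15, σ(9) = 13, σ(10) = 18, σ(11) = 12, σ(12) = 28, σ(13) = 14, σ(14) = 24, σ(15) = 24, σ(16) = 31, σ(17) = 18, σ(18) = 39, σ(19) = 20, σ(20) = 42, σ(21) = 32, σ(22) = 36, σ(23) = 24, σ(24) = 60, σ(25) = 31, σ(26) = 42, σ(27) = 40, σ(28) = 56, σ(29) = 30, σ(30) = 72, σ(31) = 32, σ(32) = 63, σ(33) = 48, σ(34) = 54, σ(35) = 48, σ(36) = 91, σ(37) = 38, σ(38) = 60, σ(39) = 56, σ(40) = 90, σ(41) = 42, σ(42) = 96, σ(43) = 44, σ(44) = 84, σ(45) = 78, σ(46) = 72, σ(47) = 48, σ(48) = 124, σ(49) = 57, σ(50) = 93, σ(51) = 72, σ(52) = 98, σ(53) = 54, σ(54) = 120, σ(55) = 72, σ(56) = 120, σ(57) = 80, σ(58) = 90, σ(59) = 60, σ(60) = 168, σ(61) = 62, σ(62) = 96, σ(63) = 104, σ(64) = 127, σ(65) = 84, σ(66) = 144, σ(67) = 68, σ(68) = 126, σ(69) = 96, σ(70) = 144, σ(71) = 72, σ(72) = 195, σ(73) = 74, σ(74) = 114, σ(75) = 124, σ(76) = 140, σ(77) = 96, σ(78) = 168, σ(79) = 80, σ(80) = 186, σ(81) = 121, σ(82) = 126, σ(83) = 84, σ(84) = 224, σ(85) = 108, σ(86) = 132, σ(87) = 120, σ(88) = 180, σ(89) = 90, σ(90) = 234, σ(91) = 112, σ(92) = 168, σ(93) = 128, σ(94) = 144, σ(95) = 120, σ(96) = 252, σ(97) = 98, σ(98) = 171, σ(99) = 156, σ(100) = 217, σ(101) = 102, σ(102) = 216, σ(103) = 104, σ(104) = 210, σ(105) = 192, σ(106) = 162, σ(107) = 108, σ(108) = 280, σ(109) = 110, σ(110) = 216, σ(111) = 152, σ(112) = 248, σ(113) = 114, σ(114) = 240, σ(115) = 144, σ(116) = 210, σ(117) = 182, σ(118) = 180, σ(119) = 144, σ(120) = 360, σ(121) = 133, σ(122) = 186, σ(123) = 168, σ(124) = 224, σ(125) = 156, σ(126) = 312, σ(127) = 128, σ(128) = 255, σ(129) = 176, σ(130) = 252, σ(131) = 132, σ(132) = 336, σ(133) = 160, σ(134) = 204, σ(135) = 240, σ(136) = 270, σ(137) = 138, σ(138) = 288, σ(139) = 140, σ(140) = 336, σ(141) = 192, σ(142) = 216, σ(143) = 168, σ(144) = 403, σ(145) = 180, σ(146) = 222, σ(147) = 228, σ(148) = 266, σ(149) = 150, σ(150) = 372, σ(151) = 152, σ(152) = 300, σ(153) = 234, σ(154) = 288, σ(155) = 192, σ(156) = 392, σ(157) = 158, σ(158) = 240, σ(159) = 216, σ(160) = 378, σ(161) = 192, σ(162) = 363, σ(163) = 164, σ(164) = 294, σ(165) = 288, σ(166) = 252, σ(167) = 168, σ(168) = 480, σ(169) = 183, σ(170) = 324. Summing all 170 values: 23862. (Average order: Σ_{n ≤ x} σ(n) ~ (π²/12) x². For x = 170, (π²/12)·170² ≈ 23769.30.)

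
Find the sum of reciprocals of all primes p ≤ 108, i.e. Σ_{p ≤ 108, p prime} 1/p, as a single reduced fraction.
Σ 1/p = 4701017770207212913287900722730772880277689/2566376117594999414479597815340071648394470

π(108) = 28, so the primes ≤ 108 are [2, 3, 5, 7, 11, 13, 17, 19, 23, 29, 31, 37, 41, 43, 47, 53, 59, 61, 67, 71, 73, 79, 83, 89, 97, 101, 103, 107]. Summing 1/p over these primes: 4701017770207212913287900722730772880277689/2566376117594999414479597815340071648394470 ≈ 1.8318. Mertens estimate ln ln(108) + 0.2615 ≈ 1.8053.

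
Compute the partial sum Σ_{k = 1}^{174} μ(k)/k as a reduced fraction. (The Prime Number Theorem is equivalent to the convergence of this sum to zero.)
Σ μ(k)/k = -291895861671370214401988773976597804369856804354890517841750669749/27764983964554203230141949225149376041830084932479143674493613998285

Values of μ(k) for 1 ≤ k ≤ 174: μ(1) = 1, μ(2) = -1, μ(3) = -1, μ(5) = -1, μ(6) = 1, μ(7) = -1, μ(10) = 1, μ(11) = -1, μ(13) = -1, μ(14) = 1, μ(15) = 1, μ(17) = -1, μ(19) = -1, μ(21) = 1, μ(22) = 1, μ(23) = -1, μ(26) = 1, μ(29) = -1, μ(30) = -1, μ(31) = -1, μ(33) = 1, μ(34) = 1, μ(35) = 1, μ(37) = -1, μ(38) = 1, μ(39) = 1, μ(41) = -1, μ(42) = -1, μ(43) = -1, μ(46) = 1, μ(47) = -1, μ(51) = 1, μ(53) = -1, μ(55) = 1, μ(57) = 1, μ(58) = 1, μ(59) = -1, μ(61) = -1, μ(62) = 1, μ(65) = 1, μ(66) = -1, μ(67) = -1, μ(69) = 1, μ(70) = -1, μ(71) = -1, μ(73) = -1, μ(74) = 1, μ(77) = 1, μ(78) = -1, μ(79) = -1, μ(82) = 1, μ(83) = -1, μ(85) = 1, μ(86) = 1, μ(87) = 1, μ(89) = -1, μ(91) = 1, μ(93) = 1, μ(94) = 1, μ(95) = 1, μ(97) = -1, μ(101) = -1, μ(102) = -1, μ(103) = -1, μ(105) = -1, μ(106) = 1, μ(107) = -1, μ(109) = -1, μ(110) = -1, μ(111) = 1, μ(113) = -1, μ(114) = -1, μ(115) = 1, μ(118) = 1, μ(119) = 1, μ(122) = 1, μ(123) = 1, μ(127) = -1, μ(129) = 1, μ(130) = -1, μ(131) = -1, μ(133) = 1, μ(134) = 1, μ(137) = -1, μ(138) = -1, μ(139) = -1, μ(141) = 1, μ(142) = 1, μ(143) = 1, μ(145) = 1, μ(146) = 1, μ(149) = -1, μ(151) = -1, μ(154) = -1, μ(155) = 1, μ(157) = -1, μ(158) = 1, μ(159) = 1, μ(161) = 1, μ(163) = -1, μ(165) = -1, μ(166) = 1, μ(167) = -1, μ(170) = -1, μ(173) = -1, μ(174) = -1, with μ = 0 on non-squarefree integers. Summing μ(k)/k for k where μ(k) ≠ 0 gives -291895861671370214401988773976597804369856804354890517841750669749/27764983964554203230141949225149376041830084932479143674493613998285 ≈ -0.0105. (PNT ⟺ this sum → 0 as n → ∞.)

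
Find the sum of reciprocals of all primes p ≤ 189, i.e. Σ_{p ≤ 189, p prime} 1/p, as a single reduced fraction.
Σ 1/p = 10408867916382550633331528920459565913027063402071390584941986323453055203/5397346292805549782720214077673687806275517530364350655459511599582614290

π(189) = 42, so the primes ≤ 189 are [2, 3, 5, 7, 11, 13, 17, 19, 23, 29, 31, 37, 41, 43, 47, 53, 59, 61, 67, 71, 73, 79, 83, 89, 97, 101, 103, 107, 109, 113, 127, 131, 137, 139, 149, 151, 157, 163, 167, 173, 179, 181]. Summing 1/p over these primes: 10408867916382550633331528920459565913027063402071390584941986323453055203/5397346292805549782720214077673687806275517530364350655459511599582614290 ≈ 1.9285. Mertens estimate ln ln(189) + 0.2615 ≈ 1.9182.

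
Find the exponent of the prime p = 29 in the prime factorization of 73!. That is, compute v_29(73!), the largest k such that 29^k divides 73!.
v_29(73!) = 2

Legendre's formula: v_p(n!) = Σ_{k ≥ 1} ⌊n / p^k⌋. For p = 29, n = 73, the terms are:
  ⌊73/29^1⌋ = ⌊73/29⌋ = 2
(the next term ⌊73/29^2⌋ = 0, terminating the sum). Summing: v_29(73!) = 2 = 2.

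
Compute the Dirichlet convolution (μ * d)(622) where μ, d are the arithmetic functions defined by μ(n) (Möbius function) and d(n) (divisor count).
(μ * d)(622) = 1

Divisors of 622: [1, 2, 311, 622]. For each d | 622:
  d = 1: μ(1) · d(622/1) = 1 · 4 = 4
  d = 2: μ(2) · d(622/2) = -1 · 2 = -2
  d = 311: μ(311) · d(622/311) = -1 · 2 = -2
  d = 622: μ(622) · d(622/622) = 1 · 1 = 1
Summing: (μ * d)(622) = 4 + -2 + -2 + 1 = 1.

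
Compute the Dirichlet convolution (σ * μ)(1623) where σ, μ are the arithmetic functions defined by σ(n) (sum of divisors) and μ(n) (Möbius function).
(σ * μ)(1623) = 1623

Divisors of 1623: [1, 3, 541, 1623]. For each d | 1623:
  d = 1: σ(1) · μ(1623/1) = 1 · 1 = 1
  d = 3: σ(3) · μ(1623/3) = 4 · -1 = -4
  d = 541: σ(541) · μ(1623/541) = 542 · -1 = -542
  d = 1623: σ(1623) · μ(1623/1623) = 2168 · 1 = 2168
Summing: (σ * μ)(1623) = 1 + -4 + -542 + 2168 = 1623.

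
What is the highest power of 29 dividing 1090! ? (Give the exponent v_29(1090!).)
v_29(1090!) = 38

Legendre's formula: v_p(n!) = Σ_{k ≥ 1} ⌊n / p^k⌋. For p = 29, n = 1090, the terms are:
  ⌊1090/29^1⌋ = ⌊1090/29⌋ = 37
  ⌊1090/29^2⌋ = ⌊1090/841⌋ = 1
(the next term ⌊1090/29^3⌋ = 0, terminating the sum). Summing: v_29(1090!) = 37 + 1 = 38.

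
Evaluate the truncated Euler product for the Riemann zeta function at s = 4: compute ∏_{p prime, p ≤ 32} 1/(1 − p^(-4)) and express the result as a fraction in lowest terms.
∏ = 44480956869217573792253389310087/41097743855049154662236160000000

The primes p ≤ 32 are [2, 3, 5, 7, 11, 13, 17, 19, 23, 29, 31]. For each prime, (1 − 1/p^4)^(-1) = p^4 / (p^4 − 1). The product is (1 − 1/2^4)^(-1), (1 − 1/3^4)^(-1), (1 − 1/5^4)^(-1), (1 − 1/7^4)^(-1), (1 − 1/11^4)^(-1), (1 − 1/13^4)^(-1), (1 − 1/17^4)^(-1), (1 − 1/19^4)^(-1), (1 − 1/23^4)^(-1), (1 − 1/29^4)^(-1), (1 − 1/31^4)^(-1) = ∏ p^4 / (p^4 − 1) = 44480956869217573792253389310087/41097743855049154662236160000000.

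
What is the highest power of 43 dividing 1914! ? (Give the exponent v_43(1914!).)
v_43(1914!) = 45

Legendre's formula: v_p(n!) = Σ_{k ≥ 1} ⌊n / p^k⌋. For p = 43, n = 1914, the terms are:
  ⌊1914/43^1⌋ = ⌊1914/43⌋ = 44
  ⌊1914/43^2⌋ = ⌊1914/1849⌋ = 1
(the next term ⌊1914/43^3⌋ = 0, terminating the sum). Summing: v_43(1914!) = 44 + 1 = 45.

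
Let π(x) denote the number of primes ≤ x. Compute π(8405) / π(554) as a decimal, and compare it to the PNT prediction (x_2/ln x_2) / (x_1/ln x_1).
π(8405)/π(554) = 1051/101 ≈ 10.4059;  PNT prediction ≈ 10.6059.

π(554) = 101 and π(8405) = 1051, so π(8405)/π(554) ≈ 10.4059. The PNT-predicted ratio is (8405/ln(8405)) / (554/ln(554)) ≈ 10.6059. The two agree to within a few percent, as expected.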